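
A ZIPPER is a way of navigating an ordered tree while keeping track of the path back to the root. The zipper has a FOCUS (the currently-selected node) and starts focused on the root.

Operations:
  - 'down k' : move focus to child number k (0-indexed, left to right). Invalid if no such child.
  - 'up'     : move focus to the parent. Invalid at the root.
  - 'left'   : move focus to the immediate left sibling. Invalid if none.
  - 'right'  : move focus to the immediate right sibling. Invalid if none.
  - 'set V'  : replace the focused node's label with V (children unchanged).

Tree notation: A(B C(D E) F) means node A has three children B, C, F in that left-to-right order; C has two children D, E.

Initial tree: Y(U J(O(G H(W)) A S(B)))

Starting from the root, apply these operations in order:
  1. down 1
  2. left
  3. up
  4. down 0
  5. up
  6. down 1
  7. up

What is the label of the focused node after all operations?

Answer: Y

Derivation:
Step 1 (down 1): focus=J path=1 depth=1 children=['O', 'A', 'S'] left=['U'] right=[] parent=Y
Step 2 (left): focus=U path=0 depth=1 children=[] left=[] right=['J'] parent=Y
Step 3 (up): focus=Y path=root depth=0 children=['U', 'J'] (at root)
Step 4 (down 0): focus=U path=0 depth=1 children=[] left=[] right=['J'] parent=Y
Step 5 (up): focus=Y path=root depth=0 children=['U', 'J'] (at root)
Step 6 (down 1): focus=J path=1 depth=1 children=['O', 'A', 'S'] left=['U'] right=[] parent=Y
Step 7 (up): focus=Y path=root depth=0 children=['U', 'J'] (at root)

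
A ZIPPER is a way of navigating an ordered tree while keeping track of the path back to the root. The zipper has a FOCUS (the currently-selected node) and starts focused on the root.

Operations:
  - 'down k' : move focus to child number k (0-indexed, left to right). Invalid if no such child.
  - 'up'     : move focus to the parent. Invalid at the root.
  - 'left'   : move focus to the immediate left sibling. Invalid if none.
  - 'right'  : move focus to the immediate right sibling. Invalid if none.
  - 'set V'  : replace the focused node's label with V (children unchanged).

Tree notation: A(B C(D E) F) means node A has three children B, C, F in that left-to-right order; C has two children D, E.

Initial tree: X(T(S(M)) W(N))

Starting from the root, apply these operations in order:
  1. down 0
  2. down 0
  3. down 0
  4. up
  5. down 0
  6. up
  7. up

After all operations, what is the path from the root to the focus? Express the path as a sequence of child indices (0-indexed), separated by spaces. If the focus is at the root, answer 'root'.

Answer: 0

Derivation:
Step 1 (down 0): focus=T path=0 depth=1 children=['S'] left=[] right=['W'] parent=X
Step 2 (down 0): focus=S path=0/0 depth=2 children=['M'] left=[] right=[] parent=T
Step 3 (down 0): focus=M path=0/0/0 depth=3 children=[] left=[] right=[] parent=S
Step 4 (up): focus=S path=0/0 depth=2 children=['M'] left=[] right=[] parent=T
Step 5 (down 0): focus=M path=0/0/0 depth=3 children=[] left=[] right=[] parent=S
Step 6 (up): focus=S path=0/0 depth=2 children=['M'] left=[] right=[] parent=T
Step 7 (up): focus=T path=0 depth=1 children=['S'] left=[] right=['W'] parent=X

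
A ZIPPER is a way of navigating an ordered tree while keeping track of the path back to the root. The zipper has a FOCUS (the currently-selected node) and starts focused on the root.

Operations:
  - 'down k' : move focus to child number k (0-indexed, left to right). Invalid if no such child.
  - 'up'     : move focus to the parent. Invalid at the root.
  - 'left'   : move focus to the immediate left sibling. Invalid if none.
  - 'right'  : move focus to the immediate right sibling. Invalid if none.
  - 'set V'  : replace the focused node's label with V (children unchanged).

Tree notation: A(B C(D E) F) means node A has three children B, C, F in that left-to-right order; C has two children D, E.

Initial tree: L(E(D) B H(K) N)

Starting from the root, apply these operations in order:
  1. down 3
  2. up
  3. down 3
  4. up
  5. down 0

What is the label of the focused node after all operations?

Answer: E

Derivation:
Step 1 (down 3): focus=N path=3 depth=1 children=[] left=['E', 'B', 'H'] right=[] parent=L
Step 2 (up): focus=L path=root depth=0 children=['E', 'B', 'H', 'N'] (at root)
Step 3 (down 3): focus=N path=3 depth=1 children=[] left=['E', 'B', 'H'] right=[] parent=L
Step 4 (up): focus=L path=root depth=0 children=['E', 'B', 'H', 'N'] (at root)
Step 5 (down 0): focus=E path=0 depth=1 children=['D'] left=[] right=['B', 'H', 'N'] parent=L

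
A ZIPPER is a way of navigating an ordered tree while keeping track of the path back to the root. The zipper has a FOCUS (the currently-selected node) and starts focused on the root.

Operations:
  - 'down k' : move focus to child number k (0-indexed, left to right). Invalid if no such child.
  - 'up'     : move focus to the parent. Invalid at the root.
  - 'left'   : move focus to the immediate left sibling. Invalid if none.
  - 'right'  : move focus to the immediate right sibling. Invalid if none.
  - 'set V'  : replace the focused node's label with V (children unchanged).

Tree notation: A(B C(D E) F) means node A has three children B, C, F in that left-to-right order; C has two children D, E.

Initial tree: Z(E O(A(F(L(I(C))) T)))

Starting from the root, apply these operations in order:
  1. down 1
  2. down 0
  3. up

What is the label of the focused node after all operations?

Step 1 (down 1): focus=O path=1 depth=1 children=['A'] left=['E'] right=[] parent=Z
Step 2 (down 0): focus=A path=1/0 depth=2 children=['F', 'T'] left=[] right=[] parent=O
Step 3 (up): focus=O path=1 depth=1 children=['A'] left=['E'] right=[] parent=Z

Answer: O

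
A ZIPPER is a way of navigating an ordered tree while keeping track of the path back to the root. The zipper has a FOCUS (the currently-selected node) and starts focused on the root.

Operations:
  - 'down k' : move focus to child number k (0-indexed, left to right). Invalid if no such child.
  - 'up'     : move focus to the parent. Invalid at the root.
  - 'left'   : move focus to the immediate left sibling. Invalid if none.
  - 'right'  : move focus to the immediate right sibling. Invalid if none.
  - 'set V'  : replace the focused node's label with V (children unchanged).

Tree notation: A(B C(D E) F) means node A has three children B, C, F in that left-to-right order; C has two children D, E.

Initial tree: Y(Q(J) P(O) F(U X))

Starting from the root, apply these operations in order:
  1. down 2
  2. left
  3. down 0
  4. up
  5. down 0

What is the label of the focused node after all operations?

Step 1 (down 2): focus=F path=2 depth=1 children=['U', 'X'] left=['Q', 'P'] right=[] parent=Y
Step 2 (left): focus=P path=1 depth=1 children=['O'] left=['Q'] right=['F'] parent=Y
Step 3 (down 0): focus=O path=1/0 depth=2 children=[] left=[] right=[] parent=P
Step 4 (up): focus=P path=1 depth=1 children=['O'] left=['Q'] right=['F'] parent=Y
Step 5 (down 0): focus=O path=1/0 depth=2 children=[] left=[] right=[] parent=P

Answer: O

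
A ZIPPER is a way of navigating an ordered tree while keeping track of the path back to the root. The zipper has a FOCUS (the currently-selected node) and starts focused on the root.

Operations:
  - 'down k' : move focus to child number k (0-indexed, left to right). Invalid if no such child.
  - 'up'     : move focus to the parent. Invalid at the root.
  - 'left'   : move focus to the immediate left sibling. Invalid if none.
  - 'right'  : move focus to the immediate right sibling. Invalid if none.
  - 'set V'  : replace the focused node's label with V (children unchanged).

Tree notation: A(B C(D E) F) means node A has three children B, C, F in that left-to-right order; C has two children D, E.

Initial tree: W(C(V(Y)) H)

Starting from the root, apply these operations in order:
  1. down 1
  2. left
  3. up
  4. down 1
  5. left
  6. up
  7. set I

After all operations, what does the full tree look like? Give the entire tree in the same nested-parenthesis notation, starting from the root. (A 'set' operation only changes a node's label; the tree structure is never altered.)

Answer: I(C(V(Y)) H)

Derivation:
Step 1 (down 1): focus=H path=1 depth=1 children=[] left=['C'] right=[] parent=W
Step 2 (left): focus=C path=0 depth=1 children=['V'] left=[] right=['H'] parent=W
Step 3 (up): focus=W path=root depth=0 children=['C', 'H'] (at root)
Step 4 (down 1): focus=H path=1 depth=1 children=[] left=['C'] right=[] parent=W
Step 5 (left): focus=C path=0 depth=1 children=['V'] left=[] right=['H'] parent=W
Step 6 (up): focus=W path=root depth=0 children=['C', 'H'] (at root)
Step 7 (set I): focus=I path=root depth=0 children=['C', 'H'] (at root)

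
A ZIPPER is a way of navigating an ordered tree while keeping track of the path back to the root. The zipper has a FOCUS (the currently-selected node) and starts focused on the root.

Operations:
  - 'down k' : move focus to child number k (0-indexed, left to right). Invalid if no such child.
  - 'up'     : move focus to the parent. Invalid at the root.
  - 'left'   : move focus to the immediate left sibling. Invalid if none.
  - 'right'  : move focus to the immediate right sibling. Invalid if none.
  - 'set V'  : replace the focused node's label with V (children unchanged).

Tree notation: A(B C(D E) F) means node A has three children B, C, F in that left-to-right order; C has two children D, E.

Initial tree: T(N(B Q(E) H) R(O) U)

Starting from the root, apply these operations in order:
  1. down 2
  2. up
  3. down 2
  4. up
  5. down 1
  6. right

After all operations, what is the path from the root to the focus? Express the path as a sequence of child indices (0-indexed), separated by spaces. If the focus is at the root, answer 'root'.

Step 1 (down 2): focus=U path=2 depth=1 children=[] left=['N', 'R'] right=[] parent=T
Step 2 (up): focus=T path=root depth=0 children=['N', 'R', 'U'] (at root)
Step 3 (down 2): focus=U path=2 depth=1 children=[] left=['N', 'R'] right=[] parent=T
Step 4 (up): focus=T path=root depth=0 children=['N', 'R', 'U'] (at root)
Step 5 (down 1): focus=R path=1 depth=1 children=['O'] left=['N'] right=['U'] parent=T
Step 6 (right): focus=U path=2 depth=1 children=[] left=['N', 'R'] right=[] parent=T

Answer: 2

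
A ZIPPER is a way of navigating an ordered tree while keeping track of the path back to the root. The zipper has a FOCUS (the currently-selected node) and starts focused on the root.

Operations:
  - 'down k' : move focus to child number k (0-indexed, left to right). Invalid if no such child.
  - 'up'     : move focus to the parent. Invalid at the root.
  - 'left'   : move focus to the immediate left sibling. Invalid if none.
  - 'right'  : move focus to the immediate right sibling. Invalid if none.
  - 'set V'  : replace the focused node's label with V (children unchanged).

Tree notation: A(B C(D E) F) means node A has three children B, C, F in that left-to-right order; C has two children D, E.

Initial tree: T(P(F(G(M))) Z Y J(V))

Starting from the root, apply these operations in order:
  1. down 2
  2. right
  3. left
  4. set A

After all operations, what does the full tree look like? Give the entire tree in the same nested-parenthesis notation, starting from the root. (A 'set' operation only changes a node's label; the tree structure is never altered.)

Answer: T(P(F(G(M))) Z A J(V))

Derivation:
Step 1 (down 2): focus=Y path=2 depth=1 children=[] left=['P', 'Z'] right=['J'] parent=T
Step 2 (right): focus=J path=3 depth=1 children=['V'] left=['P', 'Z', 'Y'] right=[] parent=T
Step 3 (left): focus=Y path=2 depth=1 children=[] left=['P', 'Z'] right=['J'] parent=T
Step 4 (set A): focus=A path=2 depth=1 children=[] left=['P', 'Z'] right=['J'] parent=T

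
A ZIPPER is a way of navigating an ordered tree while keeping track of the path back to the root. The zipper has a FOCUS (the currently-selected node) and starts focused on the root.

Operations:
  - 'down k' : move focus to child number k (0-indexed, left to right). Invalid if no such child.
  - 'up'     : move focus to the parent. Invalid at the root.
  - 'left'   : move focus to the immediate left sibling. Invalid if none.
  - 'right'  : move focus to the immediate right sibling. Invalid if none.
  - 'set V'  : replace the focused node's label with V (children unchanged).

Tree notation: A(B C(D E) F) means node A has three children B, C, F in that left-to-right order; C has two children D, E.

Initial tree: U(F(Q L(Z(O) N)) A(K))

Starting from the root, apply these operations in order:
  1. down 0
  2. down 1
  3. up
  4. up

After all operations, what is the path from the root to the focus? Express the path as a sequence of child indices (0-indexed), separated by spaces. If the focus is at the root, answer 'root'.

Answer: root

Derivation:
Step 1 (down 0): focus=F path=0 depth=1 children=['Q', 'L'] left=[] right=['A'] parent=U
Step 2 (down 1): focus=L path=0/1 depth=2 children=['Z', 'N'] left=['Q'] right=[] parent=F
Step 3 (up): focus=F path=0 depth=1 children=['Q', 'L'] left=[] right=['A'] parent=U
Step 4 (up): focus=U path=root depth=0 children=['F', 'A'] (at root)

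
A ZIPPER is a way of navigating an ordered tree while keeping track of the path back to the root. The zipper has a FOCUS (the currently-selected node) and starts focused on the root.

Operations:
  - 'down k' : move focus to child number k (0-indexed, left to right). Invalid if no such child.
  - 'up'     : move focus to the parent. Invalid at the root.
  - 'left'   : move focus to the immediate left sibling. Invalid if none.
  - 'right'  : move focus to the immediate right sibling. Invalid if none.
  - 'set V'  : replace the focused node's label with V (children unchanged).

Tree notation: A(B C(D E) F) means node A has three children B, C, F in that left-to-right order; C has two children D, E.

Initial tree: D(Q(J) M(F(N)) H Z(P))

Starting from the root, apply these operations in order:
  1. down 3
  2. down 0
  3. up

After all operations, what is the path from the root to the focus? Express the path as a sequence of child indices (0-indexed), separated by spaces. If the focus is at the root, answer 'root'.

Step 1 (down 3): focus=Z path=3 depth=1 children=['P'] left=['Q', 'M', 'H'] right=[] parent=D
Step 2 (down 0): focus=P path=3/0 depth=2 children=[] left=[] right=[] parent=Z
Step 3 (up): focus=Z path=3 depth=1 children=['P'] left=['Q', 'M', 'H'] right=[] parent=D

Answer: 3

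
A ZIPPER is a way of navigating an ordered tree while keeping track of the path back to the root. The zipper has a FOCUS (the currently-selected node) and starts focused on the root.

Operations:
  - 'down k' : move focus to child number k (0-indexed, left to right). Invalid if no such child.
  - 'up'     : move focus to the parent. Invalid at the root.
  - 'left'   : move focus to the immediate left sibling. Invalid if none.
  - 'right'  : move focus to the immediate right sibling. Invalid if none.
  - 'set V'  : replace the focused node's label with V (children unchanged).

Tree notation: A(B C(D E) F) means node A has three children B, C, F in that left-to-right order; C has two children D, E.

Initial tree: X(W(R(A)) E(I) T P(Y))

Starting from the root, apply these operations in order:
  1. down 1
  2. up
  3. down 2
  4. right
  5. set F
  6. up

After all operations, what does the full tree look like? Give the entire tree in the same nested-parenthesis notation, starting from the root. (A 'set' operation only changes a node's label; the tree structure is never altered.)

Answer: X(W(R(A)) E(I) T F(Y))

Derivation:
Step 1 (down 1): focus=E path=1 depth=1 children=['I'] left=['W'] right=['T', 'P'] parent=X
Step 2 (up): focus=X path=root depth=0 children=['W', 'E', 'T', 'P'] (at root)
Step 3 (down 2): focus=T path=2 depth=1 children=[] left=['W', 'E'] right=['P'] parent=X
Step 4 (right): focus=P path=3 depth=1 children=['Y'] left=['W', 'E', 'T'] right=[] parent=X
Step 5 (set F): focus=F path=3 depth=1 children=['Y'] left=['W', 'E', 'T'] right=[] parent=X
Step 6 (up): focus=X path=root depth=0 children=['W', 'E', 'T', 'F'] (at root)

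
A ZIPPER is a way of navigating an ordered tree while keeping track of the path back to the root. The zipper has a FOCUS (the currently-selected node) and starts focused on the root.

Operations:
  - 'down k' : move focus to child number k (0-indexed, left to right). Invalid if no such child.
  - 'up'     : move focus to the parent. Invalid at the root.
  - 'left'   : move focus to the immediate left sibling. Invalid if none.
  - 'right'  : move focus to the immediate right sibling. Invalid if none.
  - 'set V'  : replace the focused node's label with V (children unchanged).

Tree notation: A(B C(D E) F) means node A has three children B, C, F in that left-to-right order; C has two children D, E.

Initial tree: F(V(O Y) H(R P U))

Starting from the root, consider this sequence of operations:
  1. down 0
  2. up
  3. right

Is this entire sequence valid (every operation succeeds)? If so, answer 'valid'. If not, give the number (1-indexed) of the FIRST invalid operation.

Answer: 3

Derivation:
Step 1 (down 0): focus=V path=0 depth=1 children=['O', 'Y'] left=[] right=['H'] parent=F
Step 2 (up): focus=F path=root depth=0 children=['V', 'H'] (at root)
Step 3 (right): INVALID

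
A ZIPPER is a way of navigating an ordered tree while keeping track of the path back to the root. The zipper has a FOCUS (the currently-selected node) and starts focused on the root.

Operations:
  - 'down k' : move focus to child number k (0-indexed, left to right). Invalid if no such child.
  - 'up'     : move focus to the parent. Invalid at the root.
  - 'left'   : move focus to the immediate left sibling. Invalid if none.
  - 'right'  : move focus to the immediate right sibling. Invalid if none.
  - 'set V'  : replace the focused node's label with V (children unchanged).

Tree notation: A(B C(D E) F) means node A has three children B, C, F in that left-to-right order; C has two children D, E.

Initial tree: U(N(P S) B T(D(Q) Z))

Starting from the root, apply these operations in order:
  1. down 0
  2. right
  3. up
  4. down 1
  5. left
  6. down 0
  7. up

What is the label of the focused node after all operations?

Step 1 (down 0): focus=N path=0 depth=1 children=['P', 'S'] left=[] right=['B', 'T'] parent=U
Step 2 (right): focus=B path=1 depth=1 children=[] left=['N'] right=['T'] parent=U
Step 3 (up): focus=U path=root depth=0 children=['N', 'B', 'T'] (at root)
Step 4 (down 1): focus=B path=1 depth=1 children=[] left=['N'] right=['T'] parent=U
Step 5 (left): focus=N path=0 depth=1 children=['P', 'S'] left=[] right=['B', 'T'] parent=U
Step 6 (down 0): focus=P path=0/0 depth=2 children=[] left=[] right=['S'] parent=N
Step 7 (up): focus=N path=0 depth=1 children=['P', 'S'] left=[] right=['B', 'T'] parent=U

Answer: N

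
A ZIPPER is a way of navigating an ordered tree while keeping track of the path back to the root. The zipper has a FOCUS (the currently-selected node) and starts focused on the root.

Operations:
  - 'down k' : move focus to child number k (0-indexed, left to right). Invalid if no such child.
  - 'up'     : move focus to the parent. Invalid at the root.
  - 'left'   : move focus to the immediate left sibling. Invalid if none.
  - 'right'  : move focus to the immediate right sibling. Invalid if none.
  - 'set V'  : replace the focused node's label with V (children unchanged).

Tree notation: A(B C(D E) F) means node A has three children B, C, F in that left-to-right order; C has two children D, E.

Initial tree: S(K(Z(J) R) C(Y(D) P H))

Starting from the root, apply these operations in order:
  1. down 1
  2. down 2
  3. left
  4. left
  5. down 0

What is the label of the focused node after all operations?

Step 1 (down 1): focus=C path=1 depth=1 children=['Y', 'P', 'H'] left=['K'] right=[] parent=S
Step 2 (down 2): focus=H path=1/2 depth=2 children=[] left=['Y', 'P'] right=[] parent=C
Step 3 (left): focus=P path=1/1 depth=2 children=[] left=['Y'] right=['H'] parent=C
Step 4 (left): focus=Y path=1/0 depth=2 children=['D'] left=[] right=['P', 'H'] parent=C
Step 5 (down 0): focus=D path=1/0/0 depth=3 children=[] left=[] right=[] parent=Y

Answer: D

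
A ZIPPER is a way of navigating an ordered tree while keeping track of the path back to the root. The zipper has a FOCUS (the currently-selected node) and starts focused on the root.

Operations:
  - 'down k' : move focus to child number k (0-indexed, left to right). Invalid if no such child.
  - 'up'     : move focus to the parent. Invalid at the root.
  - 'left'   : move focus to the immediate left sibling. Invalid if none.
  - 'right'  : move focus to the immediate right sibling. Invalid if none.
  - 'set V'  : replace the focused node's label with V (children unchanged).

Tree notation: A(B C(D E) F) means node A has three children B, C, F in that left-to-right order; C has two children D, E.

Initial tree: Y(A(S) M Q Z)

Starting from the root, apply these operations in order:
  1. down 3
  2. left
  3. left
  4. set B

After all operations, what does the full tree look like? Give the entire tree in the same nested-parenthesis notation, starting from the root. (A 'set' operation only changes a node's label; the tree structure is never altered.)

Step 1 (down 3): focus=Z path=3 depth=1 children=[] left=['A', 'M', 'Q'] right=[] parent=Y
Step 2 (left): focus=Q path=2 depth=1 children=[] left=['A', 'M'] right=['Z'] parent=Y
Step 3 (left): focus=M path=1 depth=1 children=[] left=['A'] right=['Q', 'Z'] parent=Y
Step 4 (set B): focus=B path=1 depth=1 children=[] left=['A'] right=['Q', 'Z'] parent=Y

Answer: Y(A(S) B Q Z)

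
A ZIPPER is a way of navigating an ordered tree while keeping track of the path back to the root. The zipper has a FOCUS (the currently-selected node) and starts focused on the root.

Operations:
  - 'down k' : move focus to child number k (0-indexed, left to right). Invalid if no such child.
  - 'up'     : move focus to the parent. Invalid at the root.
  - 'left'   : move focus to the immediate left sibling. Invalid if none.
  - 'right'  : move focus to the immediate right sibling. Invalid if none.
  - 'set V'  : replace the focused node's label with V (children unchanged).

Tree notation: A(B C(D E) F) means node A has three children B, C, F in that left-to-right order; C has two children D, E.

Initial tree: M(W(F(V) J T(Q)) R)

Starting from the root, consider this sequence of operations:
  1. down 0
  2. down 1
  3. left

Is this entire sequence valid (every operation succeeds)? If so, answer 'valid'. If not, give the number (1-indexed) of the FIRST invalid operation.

Step 1 (down 0): focus=W path=0 depth=1 children=['F', 'J', 'T'] left=[] right=['R'] parent=M
Step 2 (down 1): focus=J path=0/1 depth=2 children=[] left=['F'] right=['T'] parent=W
Step 3 (left): focus=F path=0/0 depth=2 children=['V'] left=[] right=['J', 'T'] parent=W

Answer: valid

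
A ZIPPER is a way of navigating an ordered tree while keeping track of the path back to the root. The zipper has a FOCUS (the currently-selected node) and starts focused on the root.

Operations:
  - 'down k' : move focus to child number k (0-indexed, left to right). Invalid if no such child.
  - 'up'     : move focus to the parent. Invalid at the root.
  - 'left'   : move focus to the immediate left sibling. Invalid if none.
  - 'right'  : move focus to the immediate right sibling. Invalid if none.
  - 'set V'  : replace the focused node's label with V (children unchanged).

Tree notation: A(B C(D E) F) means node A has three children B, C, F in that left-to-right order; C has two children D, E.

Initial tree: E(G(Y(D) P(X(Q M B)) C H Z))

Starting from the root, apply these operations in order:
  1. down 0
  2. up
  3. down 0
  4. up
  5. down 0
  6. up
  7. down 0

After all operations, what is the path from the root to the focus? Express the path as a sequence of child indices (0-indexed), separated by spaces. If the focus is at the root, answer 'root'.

Step 1 (down 0): focus=G path=0 depth=1 children=['Y', 'P', 'C', 'H', 'Z'] left=[] right=[] parent=E
Step 2 (up): focus=E path=root depth=0 children=['G'] (at root)
Step 3 (down 0): focus=G path=0 depth=1 children=['Y', 'P', 'C', 'H', 'Z'] left=[] right=[] parent=E
Step 4 (up): focus=E path=root depth=0 children=['G'] (at root)
Step 5 (down 0): focus=G path=0 depth=1 children=['Y', 'P', 'C', 'H', 'Z'] left=[] right=[] parent=E
Step 6 (up): focus=E path=root depth=0 children=['G'] (at root)
Step 7 (down 0): focus=G path=0 depth=1 children=['Y', 'P', 'C', 'H', 'Z'] left=[] right=[] parent=E

Answer: 0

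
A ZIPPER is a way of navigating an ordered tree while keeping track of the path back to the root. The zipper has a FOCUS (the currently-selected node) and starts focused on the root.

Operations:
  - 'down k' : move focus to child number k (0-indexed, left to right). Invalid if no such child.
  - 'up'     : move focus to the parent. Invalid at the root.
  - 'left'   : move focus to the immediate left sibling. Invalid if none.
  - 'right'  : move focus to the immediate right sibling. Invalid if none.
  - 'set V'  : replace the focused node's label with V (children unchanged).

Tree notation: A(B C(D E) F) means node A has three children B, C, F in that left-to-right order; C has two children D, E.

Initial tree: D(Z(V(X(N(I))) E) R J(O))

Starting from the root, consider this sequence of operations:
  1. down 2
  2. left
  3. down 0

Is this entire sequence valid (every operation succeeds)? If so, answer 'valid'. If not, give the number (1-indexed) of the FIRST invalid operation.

Answer: 3

Derivation:
Step 1 (down 2): focus=J path=2 depth=1 children=['O'] left=['Z', 'R'] right=[] parent=D
Step 2 (left): focus=R path=1 depth=1 children=[] left=['Z'] right=['J'] parent=D
Step 3 (down 0): INVALID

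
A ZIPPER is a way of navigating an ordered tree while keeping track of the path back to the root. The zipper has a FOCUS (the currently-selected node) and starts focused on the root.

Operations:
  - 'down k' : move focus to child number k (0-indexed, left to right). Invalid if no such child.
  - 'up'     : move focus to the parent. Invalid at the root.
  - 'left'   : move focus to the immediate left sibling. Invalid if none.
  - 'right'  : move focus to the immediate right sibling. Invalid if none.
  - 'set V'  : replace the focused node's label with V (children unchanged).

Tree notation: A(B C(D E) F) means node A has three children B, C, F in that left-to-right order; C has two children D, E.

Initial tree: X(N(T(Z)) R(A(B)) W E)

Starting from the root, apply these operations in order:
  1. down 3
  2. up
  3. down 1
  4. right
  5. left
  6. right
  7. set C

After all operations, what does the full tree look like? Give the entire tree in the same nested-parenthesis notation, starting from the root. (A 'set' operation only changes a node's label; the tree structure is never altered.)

Step 1 (down 3): focus=E path=3 depth=1 children=[] left=['N', 'R', 'W'] right=[] parent=X
Step 2 (up): focus=X path=root depth=0 children=['N', 'R', 'W', 'E'] (at root)
Step 3 (down 1): focus=R path=1 depth=1 children=['A'] left=['N'] right=['W', 'E'] parent=X
Step 4 (right): focus=W path=2 depth=1 children=[] left=['N', 'R'] right=['E'] parent=X
Step 5 (left): focus=R path=1 depth=1 children=['A'] left=['N'] right=['W', 'E'] parent=X
Step 6 (right): focus=W path=2 depth=1 children=[] left=['N', 'R'] right=['E'] parent=X
Step 7 (set C): focus=C path=2 depth=1 children=[] left=['N', 'R'] right=['E'] parent=X

Answer: X(N(T(Z)) R(A(B)) C E)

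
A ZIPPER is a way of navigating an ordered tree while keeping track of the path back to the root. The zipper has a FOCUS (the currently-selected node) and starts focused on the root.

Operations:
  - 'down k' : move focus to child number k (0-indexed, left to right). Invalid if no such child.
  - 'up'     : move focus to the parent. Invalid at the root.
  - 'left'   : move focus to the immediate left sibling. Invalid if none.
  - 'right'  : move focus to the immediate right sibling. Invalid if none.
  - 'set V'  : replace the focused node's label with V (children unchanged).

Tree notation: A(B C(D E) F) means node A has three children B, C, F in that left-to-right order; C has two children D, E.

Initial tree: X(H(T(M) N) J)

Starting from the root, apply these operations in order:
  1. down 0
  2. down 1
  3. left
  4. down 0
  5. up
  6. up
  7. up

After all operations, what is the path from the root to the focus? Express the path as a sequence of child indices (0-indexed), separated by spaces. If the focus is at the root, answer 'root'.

Answer: root

Derivation:
Step 1 (down 0): focus=H path=0 depth=1 children=['T', 'N'] left=[] right=['J'] parent=X
Step 2 (down 1): focus=N path=0/1 depth=2 children=[] left=['T'] right=[] parent=H
Step 3 (left): focus=T path=0/0 depth=2 children=['M'] left=[] right=['N'] parent=H
Step 4 (down 0): focus=M path=0/0/0 depth=3 children=[] left=[] right=[] parent=T
Step 5 (up): focus=T path=0/0 depth=2 children=['M'] left=[] right=['N'] parent=H
Step 6 (up): focus=H path=0 depth=1 children=['T', 'N'] left=[] right=['J'] parent=X
Step 7 (up): focus=X path=root depth=0 children=['H', 'J'] (at root)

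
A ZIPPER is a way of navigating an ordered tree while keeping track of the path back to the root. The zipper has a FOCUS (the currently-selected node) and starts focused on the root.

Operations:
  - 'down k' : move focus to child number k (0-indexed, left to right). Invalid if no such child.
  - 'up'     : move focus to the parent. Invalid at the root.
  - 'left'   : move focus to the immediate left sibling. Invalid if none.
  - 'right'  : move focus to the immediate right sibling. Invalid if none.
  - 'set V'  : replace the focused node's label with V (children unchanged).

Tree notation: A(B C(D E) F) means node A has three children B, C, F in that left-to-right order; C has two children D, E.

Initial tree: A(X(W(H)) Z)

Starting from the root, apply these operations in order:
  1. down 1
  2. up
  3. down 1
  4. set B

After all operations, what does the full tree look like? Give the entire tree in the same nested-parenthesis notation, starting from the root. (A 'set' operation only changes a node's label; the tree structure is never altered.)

Step 1 (down 1): focus=Z path=1 depth=1 children=[] left=['X'] right=[] parent=A
Step 2 (up): focus=A path=root depth=0 children=['X', 'Z'] (at root)
Step 3 (down 1): focus=Z path=1 depth=1 children=[] left=['X'] right=[] parent=A
Step 4 (set B): focus=B path=1 depth=1 children=[] left=['X'] right=[] parent=A

Answer: A(X(W(H)) B)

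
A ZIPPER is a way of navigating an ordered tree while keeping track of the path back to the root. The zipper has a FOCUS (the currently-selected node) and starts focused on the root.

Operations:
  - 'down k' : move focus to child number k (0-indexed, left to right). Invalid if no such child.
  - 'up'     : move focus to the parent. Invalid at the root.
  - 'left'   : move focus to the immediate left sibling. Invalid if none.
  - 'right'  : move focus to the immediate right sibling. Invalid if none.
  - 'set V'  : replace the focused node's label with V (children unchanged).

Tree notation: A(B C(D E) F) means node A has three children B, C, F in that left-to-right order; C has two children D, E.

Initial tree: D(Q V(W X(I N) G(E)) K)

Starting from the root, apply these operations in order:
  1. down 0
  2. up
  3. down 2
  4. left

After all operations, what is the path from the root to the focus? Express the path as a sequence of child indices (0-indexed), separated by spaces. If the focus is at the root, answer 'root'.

Answer: 1

Derivation:
Step 1 (down 0): focus=Q path=0 depth=1 children=[] left=[] right=['V', 'K'] parent=D
Step 2 (up): focus=D path=root depth=0 children=['Q', 'V', 'K'] (at root)
Step 3 (down 2): focus=K path=2 depth=1 children=[] left=['Q', 'V'] right=[] parent=D
Step 4 (left): focus=V path=1 depth=1 children=['W', 'X', 'G'] left=['Q'] right=['K'] parent=D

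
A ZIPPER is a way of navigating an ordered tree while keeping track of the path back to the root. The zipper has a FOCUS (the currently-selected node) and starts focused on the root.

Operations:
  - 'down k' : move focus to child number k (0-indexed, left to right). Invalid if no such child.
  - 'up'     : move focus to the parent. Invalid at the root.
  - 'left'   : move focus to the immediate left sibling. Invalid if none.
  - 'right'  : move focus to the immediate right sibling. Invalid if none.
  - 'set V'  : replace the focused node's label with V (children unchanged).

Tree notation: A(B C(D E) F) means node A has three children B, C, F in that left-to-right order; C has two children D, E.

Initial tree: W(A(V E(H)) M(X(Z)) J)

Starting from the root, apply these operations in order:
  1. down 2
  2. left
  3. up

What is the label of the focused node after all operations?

Step 1 (down 2): focus=J path=2 depth=1 children=[] left=['A', 'M'] right=[] parent=W
Step 2 (left): focus=M path=1 depth=1 children=['X'] left=['A'] right=['J'] parent=W
Step 3 (up): focus=W path=root depth=0 children=['A', 'M', 'J'] (at root)

Answer: W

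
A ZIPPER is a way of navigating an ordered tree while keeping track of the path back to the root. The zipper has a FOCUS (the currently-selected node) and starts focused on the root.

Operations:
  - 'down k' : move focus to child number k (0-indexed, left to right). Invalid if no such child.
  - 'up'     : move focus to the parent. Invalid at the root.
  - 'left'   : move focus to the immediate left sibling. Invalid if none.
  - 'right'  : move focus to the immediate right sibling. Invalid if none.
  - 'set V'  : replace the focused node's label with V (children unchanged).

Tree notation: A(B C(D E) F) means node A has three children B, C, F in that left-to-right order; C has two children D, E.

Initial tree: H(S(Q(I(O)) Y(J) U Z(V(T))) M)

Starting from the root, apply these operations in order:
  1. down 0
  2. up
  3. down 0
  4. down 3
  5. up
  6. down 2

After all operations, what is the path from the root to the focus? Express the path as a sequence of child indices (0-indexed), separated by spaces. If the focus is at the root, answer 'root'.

Step 1 (down 0): focus=S path=0 depth=1 children=['Q', 'Y', 'U', 'Z'] left=[] right=['M'] parent=H
Step 2 (up): focus=H path=root depth=0 children=['S', 'M'] (at root)
Step 3 (down 0): focus=S path=0 depth=1 children=['Q', 'Y', 'U', 'Z'] left=[] right=['M'] parent=H
Step 4 (down 3): focus=Z path=0/3 depth=2 children=['V'] left=['Q', 'Y', 'U'] right=[] parent=S
Step 5 (up): focus=S path=0 depth=1 children=['Q', 'Y', 'U', 'Z'] left=[] right=['M'] parent=H
Step 6 (down 2): focus=U path=0/2 depth=2 children=[] left=['Q', 'Y'] right=['Z'] parent=S

Answer: 0 2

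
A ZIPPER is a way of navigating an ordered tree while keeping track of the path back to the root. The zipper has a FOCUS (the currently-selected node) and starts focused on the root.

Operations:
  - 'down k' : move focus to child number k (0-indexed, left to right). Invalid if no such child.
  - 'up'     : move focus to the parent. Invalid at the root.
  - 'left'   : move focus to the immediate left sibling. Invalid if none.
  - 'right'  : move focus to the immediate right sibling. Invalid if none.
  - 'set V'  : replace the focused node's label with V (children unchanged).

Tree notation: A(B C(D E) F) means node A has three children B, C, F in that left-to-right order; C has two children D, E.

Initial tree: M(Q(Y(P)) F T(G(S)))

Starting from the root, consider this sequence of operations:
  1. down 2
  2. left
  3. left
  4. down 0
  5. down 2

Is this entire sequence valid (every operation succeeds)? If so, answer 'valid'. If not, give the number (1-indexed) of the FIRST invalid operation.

Answer: 5

Derivation:
Step 1 (down 2): focus=T path=2 depth=1 children=['G'] left=['Q', 'F'] right=[] parent=M
Step 2 (left): focus=F path=1 depth=1 children=[] left=['Q'] right=['T'] parent=M
Step 3 (left): focus=Q path=0 depth=1 children=['Y'] left=[] right=['F', 'T'] parent=M
Step 4 (down 0): focus=Y path=0/0 depth=2 children=['P'] left=[] right=[] parent=Q
Step 5 (down 2): INVALID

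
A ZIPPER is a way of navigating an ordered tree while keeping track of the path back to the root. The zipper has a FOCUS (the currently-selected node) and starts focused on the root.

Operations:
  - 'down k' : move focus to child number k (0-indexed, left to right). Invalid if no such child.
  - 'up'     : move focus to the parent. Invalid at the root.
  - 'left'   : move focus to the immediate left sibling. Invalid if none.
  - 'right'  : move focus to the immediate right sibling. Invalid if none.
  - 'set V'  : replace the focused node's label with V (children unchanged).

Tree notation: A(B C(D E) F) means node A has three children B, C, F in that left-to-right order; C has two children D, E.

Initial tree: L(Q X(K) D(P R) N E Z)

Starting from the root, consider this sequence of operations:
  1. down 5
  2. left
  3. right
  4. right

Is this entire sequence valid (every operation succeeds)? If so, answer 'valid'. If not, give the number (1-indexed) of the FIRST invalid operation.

Answer: 4

Derivation:
Step 1 (down 5): focus=Z path=5 depth=1 children=[] left=['Q', 'X', 'D', 'N', 'E'] right=[] parent=L
Step 2 (left): focus=E path=4 depth=1 children=[] left=['Q', 'X', 'D', 'N'] right=['Z'] parent=L
Step 3 (right): focus=Z path=5 depth=1 children=[] left=['Q', 'X', 'D', 'N', 'E'] right=[] parent=L
Step 4 (right): INVALID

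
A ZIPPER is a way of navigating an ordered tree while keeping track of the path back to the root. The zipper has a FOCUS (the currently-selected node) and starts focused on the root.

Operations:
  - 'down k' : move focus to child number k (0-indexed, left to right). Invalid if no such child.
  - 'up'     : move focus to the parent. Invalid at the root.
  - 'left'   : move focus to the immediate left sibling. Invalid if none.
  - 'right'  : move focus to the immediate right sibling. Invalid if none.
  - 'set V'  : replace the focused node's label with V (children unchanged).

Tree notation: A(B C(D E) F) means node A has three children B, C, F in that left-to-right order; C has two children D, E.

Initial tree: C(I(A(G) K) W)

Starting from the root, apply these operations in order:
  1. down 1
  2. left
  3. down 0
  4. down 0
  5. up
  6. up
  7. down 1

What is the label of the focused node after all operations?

Answer: K

Derivation:
Step 1 (down 1): focus=W path=1 depth=1 children=[] left=['I'] right=[] parent=C
Step 2 (left): focus=I path=0 depth=1 children=['A', 'K'] left=[] right=['W'] parent=C
Step 3 (down 0): focus=A path=0/0 depth=2 children=['G'] left=[] right=['K'] parent=I
Step 4 (down 0): focus=G path=0/0/0 depth=3 children=[] left=[] right=[] parent=A
Step 5 (up): focus=A path=0/0 depth=2 children=['G'] left=[] right=['K'] parent=I
Step 6 (up): focus=I path=0 depth=1 children=['A', 'K'] left=[] right=['W'] parent=C
Step 7 (down 1): focus=K path=0/1 depth=2 children=[] left=['A'] right=[] parent=I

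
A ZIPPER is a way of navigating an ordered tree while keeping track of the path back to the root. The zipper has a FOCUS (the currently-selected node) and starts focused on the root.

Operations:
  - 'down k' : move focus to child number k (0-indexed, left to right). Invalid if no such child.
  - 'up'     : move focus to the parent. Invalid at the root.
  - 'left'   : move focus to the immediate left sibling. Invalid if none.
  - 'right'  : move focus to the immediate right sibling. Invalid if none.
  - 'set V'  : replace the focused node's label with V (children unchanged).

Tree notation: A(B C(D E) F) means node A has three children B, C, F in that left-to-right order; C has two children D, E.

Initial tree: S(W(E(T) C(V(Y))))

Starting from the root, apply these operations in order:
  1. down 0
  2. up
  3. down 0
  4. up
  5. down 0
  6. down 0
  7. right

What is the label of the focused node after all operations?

Answer: C

Derivation:
Step 1 (down 0): focus=W path=0 depth=1 children=['E', 'C'] left=[] right=[] parent=S
Step 2 (up): focus=S path=root depth=0 children=['W'] (at root)
Step 3 (down 0): focus=W path=0 depth=1 children=['E', 'C'] left=[] right=[] parent=S
Step 4 (up): focus=S path=root depth=0 children=['W'] (at root)
Step 5 (down 0): focus=W path=0 depth=1 children=['E', 'C'] left=[] right=[] parent=S
Step 6 (down 0): focus=E path=0/0 depth=2 children=['T'] left=[] right=['C'] parent=W
Step 7 (right): focus=C path=0/1 depth=2 children=['V'] left=['E'] right=[] parent=W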